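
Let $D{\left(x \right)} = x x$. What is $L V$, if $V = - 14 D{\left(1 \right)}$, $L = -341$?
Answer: $4774$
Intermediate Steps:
$D{\left(x \right)} = x^{2}$
$V = -14$ ($V = - 14 \cdot 1^{2} = \left(-14\right) 1 = -14$)
$L V = \left(-341\right) \left(-14\right) = 4774$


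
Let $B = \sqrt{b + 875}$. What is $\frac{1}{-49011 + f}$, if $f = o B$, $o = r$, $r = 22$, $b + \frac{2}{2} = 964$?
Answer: $- \frac{49011}{2401188529} - \frac{22 \sqrt{1838}}{2401188529} \approx -2.0804 \cdot 10^{-5}$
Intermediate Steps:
$b = 963$ ($b = -1 + 964 = 963$)
$B = \sqrt{1838}$ ($B = \sqrt{963 + 875} = \sqrt{1838} \approx 42.872$)
$o = 22$
$f = 22 \sqrt{1838} \approx 943.18$
$\frac{1}{-49011 + f} = \frac{1}{-49011 + 22 \sqrt{1838}}$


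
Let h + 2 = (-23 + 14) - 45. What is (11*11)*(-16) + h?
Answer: -1992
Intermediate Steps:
h = -56 (h = -2 + ((-23 + 14) - 45) = -2 + (-9 - 45) = -2 - 54 = -56)
(11*11)*(-16) + h = (11*11)*(-16) - 56 = 121*(-16) - 56 = -1936 - 56 = -1992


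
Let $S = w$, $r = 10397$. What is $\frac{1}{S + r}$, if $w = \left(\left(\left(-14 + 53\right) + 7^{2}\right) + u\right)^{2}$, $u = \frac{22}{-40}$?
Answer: $\frac{400}{7217801} \approx 5.5419 \cdot 10^{-5}$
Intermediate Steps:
$u = - \frac{11}{20}$ ($u = 22 \left(- \frac{1}{40}\right) = - \frac{11}{20} \approx -0.55$)
$w = \frac{3059001}{400}$ ($w = \left(\left(\left(-14 + 53\right) + 7^{2}\right) - \frac{11}{20}\right)^{2} = \left(\left(39 + 49\right) - \frac{11}{20}\right)^{2} = \left(88 - \frac{11}{20}\right)^{2} = \left(\frac{1749}{20}\right)^{2} = \frac{3059001}{400} \approx 7647.5$)
$S = \frac{3059001}{400} \approx 7647.5$
$\frac{1}{S + r} = \frac{1}{\frac{3059001}{400} + 10397} = \frac{1}{\frac{7217801}{400}} = \frac{400}{7217801}$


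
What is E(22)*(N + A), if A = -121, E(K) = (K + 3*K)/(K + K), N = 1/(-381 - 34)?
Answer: -100432/415 ≈ -242.00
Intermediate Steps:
N = -1/415 (N = 1/(-415) = -1/415 ≈ -0.0024096)
E(K) = 2 (E(K) = (4*K)/((2*K)) = (4*K)*(1/(2*K)) = 2)
E(22)*(N + A) = 2*(-1/415 - 121) = 2*(-50216/415) = -100432/415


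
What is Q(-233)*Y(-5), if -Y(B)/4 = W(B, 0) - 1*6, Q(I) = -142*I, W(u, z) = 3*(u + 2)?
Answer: 1985160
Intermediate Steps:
W(u, z) = 6 + 3*u (W(u, z) = 3*(2 + u) = 6 + 3*u)
Y(B) = -12*B (Y(B) = -4*((6 + 3*B) - 1*6) = -4*((6 + 3*B) - 6) = -12*B)
Q(-233)*Y(-5) = (-142*(-233))*(-12*(-5)) = 33086*60 = 1985160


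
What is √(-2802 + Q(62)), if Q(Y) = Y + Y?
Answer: I*√2678 ≈ 51.749*I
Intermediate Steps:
Q(Y) = 2*Y
√(-2802 + Q(62)) = √(-2802 + 2*62) = √(-2802 + 124) = √(-2678) = I*√2678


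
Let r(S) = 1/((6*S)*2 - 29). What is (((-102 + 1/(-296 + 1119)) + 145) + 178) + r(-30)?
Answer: 70752053/320147 ≈ 221.00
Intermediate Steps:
r(S) = 1/(-29 + 12*S) (r(S) = 1/(12*S - 29) = 1/(-29 + 12*S))
(((-102 + 1/(-296 + 1119)) + 145) + 178) + r(-30) = (((-102 + 1/(-296 + 1119)) + 145) + 178) + 1/(-29 + 12*(-30)) = (((-102 + 1/823) + 145) + 178) + 1/(-29 - 360) = (((-102 + 1/823) + 145) + 178) + 1/(-389) = ((-83945/823 + 145) + 178) - 1/389 = (35390/823 + 178) - 1/389 = 181884/823 - 1/389 = 70752053/320147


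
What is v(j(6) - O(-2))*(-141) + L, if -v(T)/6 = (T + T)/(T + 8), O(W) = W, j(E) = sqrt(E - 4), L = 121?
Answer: 21157/49 + 6768*sqrt(2)/49 ≈ 627.11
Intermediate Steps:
j(E) = sqrt(-4 + E)
v(T) = -12*T/(8 + T) (v(T) = -6*(T + T)/(T + 8) = -6*2*T/(8 + T) = -12*T/(8 + T))
v(j(6) - O(-2))*(-141) + L = -12*(sqrt(-4 + 6) - 1*(-2))/(8 + (sqrt(-4 + 6) - 1*(-2)))*(-141) + 121 = -12*(sqrt(2) + 2)/(8 + (sqrt(2) + 2))*(-141) + 121 = -12*(2 + sqrt(2))/(8 + (2 + sqrt(2)))*(-141) + 121 = -12*(2 + sqrt(2))/(10 + sqrt(2))*(-141) + 121 = 1692*(2 + sqrt(2))/(10 + sqrt(2)) + 121 = 121 + 1692*(2 + sqrt(2))/(10 + sqrt(2))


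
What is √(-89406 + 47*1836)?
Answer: 3*I*√346 ≈ 55.803*I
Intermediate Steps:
√(-89406 + 47*1836) = √(-89406 + 86292) = √(-3114) = 3*I*√346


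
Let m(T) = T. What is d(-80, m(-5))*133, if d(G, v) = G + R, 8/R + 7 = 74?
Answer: -711816/67 ≈ -10624.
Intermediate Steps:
R = 8/67 (R = 8/(-7 + 74) = 8/67 ≈ 0.11940)
d(G, v) = 8/67 + G (d(G, v) = G + 8/67 = 8/67 + G)
d(-80, m(-5))*133 = (8/67 - 80)*133 = -5352/67*133 = -711816/67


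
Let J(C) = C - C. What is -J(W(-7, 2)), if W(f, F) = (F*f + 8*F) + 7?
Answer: 0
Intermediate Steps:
W(f, F) = 7 + 8*F + F*f (W(f, F) = (8*F + F*f) + 7 = 7 + 8*F + F*f)
J(C) = 0
-J(W(-7, 2)) = -1*0 = 0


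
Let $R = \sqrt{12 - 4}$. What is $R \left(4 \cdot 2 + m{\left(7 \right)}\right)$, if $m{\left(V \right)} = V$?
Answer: $30 \sqrt{2} \approx 42.426$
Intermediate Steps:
$R = 2 \sqrt{2}$ ($R = \sqrt{8} = 2 \sqrt{2} \approx 2.8284$)
$R \left(4 \cdot 2 + m{\left(7 \right)}\right) = 2 \sqrt{2} \left(4 \cdot 2 + 7\right) = 2 \sqrt{2} \left(8 + 7\right) = 2 \sqrt{2} \cdot 15 = 30 \sqrt{2}$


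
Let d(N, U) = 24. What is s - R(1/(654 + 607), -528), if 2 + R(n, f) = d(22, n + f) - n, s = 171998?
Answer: 216861737/1261 ≈ 1.7198e+5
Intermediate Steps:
R(n, f) = 22 - n (R(n, f) = -2 + (24 - n) = 22 - n)
s - R(1/(654 + 607), -528) = 171998 - (22 - 1/(654 + 607)) = 171998 - (22 - 1/1261) = 171998 - 1*27741/1261 = 171998 - 27741/1261 = 216861737/1261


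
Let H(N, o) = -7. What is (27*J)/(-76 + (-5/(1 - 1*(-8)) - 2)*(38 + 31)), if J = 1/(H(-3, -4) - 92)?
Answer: 9/8327 ≈ 0.0010808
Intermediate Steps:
J = -1/99 (J = 1/(-7 - 92) = 1/(-99) = -1/99 ≈ -0.010101)
(27*J)/(-76 + (-5/(1 - 1*(-8)) - 2)*(38 + 31)) = (27*(-1/99))/(-76 + (-5/(1 - 1*(-8)) - 2)*(38 + 31)) = -3/(11*(-76 + (-5/(1 + 8) - 2)*69)) = -3/(11*(-76 + (-5/9 - 2)*69)) = -3/(11*(-76 - 23/9*69)) = -3/(11*(-76 - 529/3)) = -3/(11*(-757/3)) = -3/11*(-3/757) = 9/8327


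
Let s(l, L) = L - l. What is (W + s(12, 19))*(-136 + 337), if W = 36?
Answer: 8643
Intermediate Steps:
(W + s(12, 19))*(-136 + 337) = (36 + (19 - 1*12))*(-136 + 337) = (36 + (19 - 12))*201 = (36 + 7)*201 = 43*201 = 8643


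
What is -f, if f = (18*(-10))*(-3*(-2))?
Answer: 1080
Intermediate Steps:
f = -1080 (f = -180*6 = -1080)
-f = -1*(-1080) = 1080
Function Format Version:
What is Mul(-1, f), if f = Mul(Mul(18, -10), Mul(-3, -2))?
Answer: 1080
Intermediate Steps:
f = -1080 (f = Mul(-180, 6) = -1080)
Mul(-1, f) = Mul(-1, -1080) = 1080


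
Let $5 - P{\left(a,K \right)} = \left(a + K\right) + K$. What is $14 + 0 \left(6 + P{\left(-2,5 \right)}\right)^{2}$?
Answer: $14$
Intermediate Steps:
$P{\left(a,K \right)} = 5 - a - 2 K$ ($P{\left(a,K \right)} = 5 - \left(\left(a + K\right) + K\right) = 5 - \left(\left(K + a\right) + K\right) = 5 - \left(a + 2 K\right) = 5 - a - 2 K$)
$14 + 0 \left(6 + P{\left(-2,5 \right)}\right)^{2} = 14 + 0 \left(6 - 3\right)^{2} = 14 + 0 \cdot 3^{2} = 14 + 0 \cdot 9 = 14 + 0 = 14$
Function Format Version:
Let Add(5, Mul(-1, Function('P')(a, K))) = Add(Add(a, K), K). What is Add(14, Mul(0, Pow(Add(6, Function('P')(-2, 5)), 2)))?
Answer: 14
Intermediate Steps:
Function('P')(a, K) = Add(5, Mul(-1, a), Mul(-2, K)) (Function('P')(a, K) = Add(5, Mul(-1, Add(Add(a, K), K))) = Add(5, Mul(-1, Add(Add(K, a), K))) = Add(5, Mul(-1, Add(a, Mul(2, K)))) = Add(5, Add(Mul(-1, a), Mul(-2, K))) = Add(5, Mul(-1, a), Mul(-2, K)))
Add(14, Mul(0, Pow(Add(6, Function('P')(-2, 5)), 2))) = Add(14, Mul(0, Pow(Add(6, Add(5, Mul(-1, -2), Mul(-2, 5))), 2))) = Add(14, Mul(0, Pow(Add(6, Add(5, 2, -10)), 2))) = Add(14, Mul(0, Pow(Add(6, -3), 2))) = Add(14, Mul(0, Pow(3, 2))) = Add(14, Mul(0, 9)) = Add(14, 0) = 14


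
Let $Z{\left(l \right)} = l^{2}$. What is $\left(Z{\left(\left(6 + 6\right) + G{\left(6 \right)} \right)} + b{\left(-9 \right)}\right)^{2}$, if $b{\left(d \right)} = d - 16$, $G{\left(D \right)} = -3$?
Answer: $3136$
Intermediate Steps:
$b{\left(d \right)} = -16 + d$ ($b{\left(d \right)} = d - 16 = -16 + d$)
$\left(Z{\left(\left(6 + 6\right) + G{\left(6 \right)} \right)} + b{\left(-9 \right)}\right)^{2} = \left(\left(\left(6 + 6\right) - 3\right)^{2} - 25\right)^{2} = \left(\left(12 - 3\right)^{2} - 25\right)^{2} = \left(9^{2} - 25\right)^{2} = \left(81 - 25\right)^{2} = 56^{2} = 3136$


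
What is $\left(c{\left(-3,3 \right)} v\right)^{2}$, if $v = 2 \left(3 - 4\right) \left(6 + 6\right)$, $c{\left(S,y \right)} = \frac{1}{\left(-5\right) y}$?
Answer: $\frac{64}{25} \approx 2.56$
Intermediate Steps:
$c{\left(S,y \right)} = - \frac{1}{5 y}$
$v = -24$ ($v = 2 \left(\left(-1\right) 12\right) = 2 \left(-12\right) = -24$)
$\left(c{\left(-3,3 \right)} v\right)^{2} = \left(- \frac{1}{5 \cdot 3} \left(-24\right)\right)^{2} = \left(\left(- \frac{1}{5}\right) \frac{1}{3} \left(-24\right)\right)^{2} = \left(\left(- \frac{1}{15}\right) \left(-24\right)\right)^{2} = \left(\frac{8}{5}\right)^{2} = \frac{64}{25}$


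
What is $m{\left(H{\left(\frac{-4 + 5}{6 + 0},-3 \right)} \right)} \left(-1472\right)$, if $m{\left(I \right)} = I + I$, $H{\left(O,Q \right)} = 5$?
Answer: $-14720$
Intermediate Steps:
$m{\left(I \right)} = 2 I$
$m{\left(H{\left(\frac{-4 + 5}{6 + 0},-3 \right)} \right)} \left(-1472\right) = 2 \cdot 5 \left(-1472\right) = 10 \left(-1472\right) = -14720$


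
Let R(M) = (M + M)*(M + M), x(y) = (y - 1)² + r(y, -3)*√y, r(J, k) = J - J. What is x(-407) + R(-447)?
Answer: 965700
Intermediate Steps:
r(J, k) = 0
x(y) = (-1 + y)² (x(y) = (y - 1)² + 0*√y = (-1 + y)² + 0 = (-1 + y)²)
R(M) = 4*M² (R(M) = (2*M)*(2*M) = 4*M²)
x(-407) + R(-447) = (-1 - 407)² + 4*(-447)² = (-408)² + 4*199809 = 166464 + 799236 = 965700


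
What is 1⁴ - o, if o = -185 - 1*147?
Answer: 333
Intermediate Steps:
o = -332 (o = -185 - 147 = -332)
1⁴ - o = 1⁴ - 1*(-332) = 1 + 332 = 333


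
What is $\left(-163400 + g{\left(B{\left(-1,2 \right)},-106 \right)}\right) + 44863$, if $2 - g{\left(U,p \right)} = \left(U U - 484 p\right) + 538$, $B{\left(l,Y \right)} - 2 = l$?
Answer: $-170378$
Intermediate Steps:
$B{\left(l,Y \right)} = 2 + l$
$g{\left(U,p \right)} = -536 - U^{2} + 484 p$ ($g{\left(U,p \right)} = 2 - \left(\left(U U - 484 p\right) + 538\right) = 2 - \left(\left(U^{2} - 484 p\right) + 538\right) = 2 - \left(538 + U^{2} - 484 p\right) = -536 - U^{2} + 484 p$)
$\left(-163400 + g{\left(B{\left(-1,2 \right)},-106 \right)}\right) + 44863 = \left(-163400 - \left(51840 + \left(2 - 1\right)^{2}\right)\right) + 44863 = \left(-163400 - 51841\right) + 44863 = -215241 + 44863 = -170378$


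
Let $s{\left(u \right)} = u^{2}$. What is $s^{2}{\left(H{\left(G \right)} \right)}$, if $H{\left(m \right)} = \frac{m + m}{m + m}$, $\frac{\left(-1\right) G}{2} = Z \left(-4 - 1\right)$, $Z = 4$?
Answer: $1$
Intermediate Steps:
$G = 40$ ($G = - 2 \cdot 4 \left(-4 - 1\right) = - 2 \cdot 4 \left(-5\right) = \left(-2\right) \left(-20\right) = 40$)
$H{\left(m \right)} = 1$ ($H{\left(m \right)} = \frac{2 m}{2 m} = 2 m \frac{1}{2 m} = 1$)
$s^{2}{\left(H{\left(G \right)} \right)} = \left(1^{2}\right)^{2} = 1^{2} = 1$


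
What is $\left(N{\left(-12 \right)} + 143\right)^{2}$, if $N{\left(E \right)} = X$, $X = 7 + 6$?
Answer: $24336$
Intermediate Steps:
$X = 13$
$N{\left(E \right)} = 13$
$\left(N{\left(-12 \right)} + 143\right)^{2} = \left(13 + 143\right)^{2} = 156^{2} = 24336$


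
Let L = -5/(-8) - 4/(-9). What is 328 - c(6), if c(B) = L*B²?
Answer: 579/2 ≈ 289.50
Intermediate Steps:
L = 77/72 (L = -5*(-⅛) - 4*(-⅑) = 5/8 + 4/9 = 77/72 ≈ 1.0694)
c(B) = 77*B²/72
328 - c(6) = 328 - 77*6²/72 = 328 - 77*36/72 = 328 - 1*77/2 = 328 - 77/2 = 579/2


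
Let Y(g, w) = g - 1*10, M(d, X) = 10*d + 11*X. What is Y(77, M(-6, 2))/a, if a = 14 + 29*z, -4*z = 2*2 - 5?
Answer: 268/85 ≈ 3.1529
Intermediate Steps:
z = ¼ (z = -(2*2 - 5)/4 = -(4 - 5)/4 = -¼*(-1) = ¼ ≈ 0.25000)
Y(g, w) = -10 + g (Y(g, w) = g - 10 = -10 + g)
a = 85/4 (a = 14 + 29*(¼) = 14 + 29/4 = 85/4 ≈ 21.250)
Y(77, M(-6, 2))/a = (-10 + 77)/(85/4) = 67*(4/85) = 268/85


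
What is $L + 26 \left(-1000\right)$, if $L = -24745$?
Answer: $-50745$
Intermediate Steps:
$L + 26 \left(-1000\right) = -24745 + 26 \left(-1000\right) = -24745 - 26000 = -50745$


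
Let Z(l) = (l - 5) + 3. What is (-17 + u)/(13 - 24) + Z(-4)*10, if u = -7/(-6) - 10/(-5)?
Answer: -3877/66 ≈ -58.742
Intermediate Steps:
Z(l) = -2 + l (Z(l) = (-5 + l) + 3 = -2 + l)
u = 19/6 (u = -7*(-⅙) - 10*(-⅕) = 7/6 + 2 = 19/6 ≈ 3.1667)
(-17 + u)/(13 - 24) + Z(-4)*10 = (-17 + 19/6)/(13 - 24) + (-2 - 4)*10 = -83/6/(-11) - 6*10 = -83/6*(-1/11) - 60 = 83/66 - 60 = -3877/66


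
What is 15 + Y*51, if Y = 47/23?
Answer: 2742/23 ≈ 119.22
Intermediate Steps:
Y = 47/23 (Y = 47*(1/23) = 47/23 ≈ 2.0435)
15 + Y*51 = 15 + (47/23)*51 = 15 + 2397/23 = 2742/23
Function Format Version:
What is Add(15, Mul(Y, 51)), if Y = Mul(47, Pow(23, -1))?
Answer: Rational(2742, 23) ≈ 119.22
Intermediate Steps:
Y = Rational(47, 23) (Y = Mul(47, Rational(1, 23)) = Rational(47, 23) ≈ 2.0435)
Add(15, Mul(Y, 51)) = Add(15, Mul(Rational(47, 23), 51)) = Add(15, Rational(2397, 23)) = Rational(2742, 23)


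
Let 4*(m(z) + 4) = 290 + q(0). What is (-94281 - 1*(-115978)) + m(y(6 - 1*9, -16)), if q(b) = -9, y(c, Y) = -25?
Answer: 87053/4 ≈ 21763.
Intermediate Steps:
m(z) = 265/4 (m(z) = -4 + (290 - 9)/4 = -4 + (¼)*281 = -4 + 281/4 = 265/4)
(-94281 - 1*(-115978)) + m(y(6 - 1*9, -16)) = (-94281 - 1*(-115978)) + 265/4 = (-94281 + 115978) + 265/4 = 21697 + 265/4 = 87053/4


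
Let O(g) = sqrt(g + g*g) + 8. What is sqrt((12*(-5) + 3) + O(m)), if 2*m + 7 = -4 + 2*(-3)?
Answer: sqrt(-196 + 2*sqrt(255))/2 ≈ 6.4043*I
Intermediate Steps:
m = -17/2 (m = -7/2 + (-4 + 2*(-3))/2 = -7/2 + (-4 - 6)/2 = -7/2 + (1/2)*(-10) = -7/2 - 5 = -17/2 ≈ -8.5000)
O(g) = 8 + sqrt(g + g**2) (O(g) = sqrt(g + g**2) + 8 = 8 + sqrt(g + g**2))
sqrt((12*(-5) + 3) + O(m)) = sqrt((12*(-5) + 3) + (8 + sqrt(-17*(1 - 17/2)/2))) = sqrt((-60 + 3) + (8 + sqrt(-17/2*(-15/2)))) = sqrt(-57 + (8 + sqrt(255/4))) = sqrt(-57 + (8 + sqrt(255)/2)) = sqrt(-49 + sqrt(255)/2)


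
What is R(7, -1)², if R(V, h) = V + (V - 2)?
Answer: 144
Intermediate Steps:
R(V, h) = -2 + 2*V (R(V, h) = V + (-2 + V) = -2 + 2*V)
R(7, -1)² = (-2 + 2*7)² = (-2 + 14)² = 12² = 144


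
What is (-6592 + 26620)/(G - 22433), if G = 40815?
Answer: 10014/9191 ≈ 1.0895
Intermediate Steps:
(-6592 + 26620)/(G - 22433) = (-6592 + 26620)/(40815 - 22433) = 20028/18382 = 20028*(1/18382) = 10014/9191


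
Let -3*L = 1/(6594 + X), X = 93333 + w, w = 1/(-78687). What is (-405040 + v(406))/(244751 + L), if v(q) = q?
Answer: -3181619276599632/1924466306727619 ≈ -1.6532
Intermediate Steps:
w = -1/78687 ≈ -1.2709e-5
X = 7344093770/78687 (X = 93333 - 1/78687 = 7344093770/78687 ≈ 93333.)
L = -26229/7862955848 (L = -1/(3*(6594 + 7344093770/78687)) = -1/(3*7862955848/78687) = -⅓*78687/7862955848 = -26229/7862955848 ≈ -3.3358e-6)
(-405040 + v(406))/(244751 + L) = (-405040 + 406)/(244751 - 26229/7862955848) = -404634/1924466306727619/7862955848 = -404634*7862955848/1924466306727619 = -3181619276599632/1924466306727619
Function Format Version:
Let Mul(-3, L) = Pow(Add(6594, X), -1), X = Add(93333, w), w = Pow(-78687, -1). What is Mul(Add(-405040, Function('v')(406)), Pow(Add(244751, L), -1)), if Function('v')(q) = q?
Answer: Rational(-3181619276599632, 1924466306727619) ≈ -1.6532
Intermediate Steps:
w = Rational(-1, 78687) ≈ -1.2709e-5
X = Rational(7344093770, 78687) (X = Add(93333, Rational(-1, 78687)) = Rational(7344093770, 78687) ≈ 93333.)
L = Rational(-26229, 7862955848) (L = Mul(Rational(-1, 3), Pow(Add(6594, Rational(7344093770, 78687)), -1)) = Mul(Rational(-1, 3), Pow(Rational(7862955848, 78687), -1)) = Mul(Rational(-1, 3), Rational(78687, 7862955848)) = Rational(-26229, 7862955848) ≈ -3.3358e-6)
Mul(Add(-405040, Function('v')(406)), Pow(Add(244751, L), -1)) = Mul(Add(-405040, 406), Pow(Add(244751, Rational(-26229, 7862955848)), -1)) = Mul(-404634, Pow(Rational(1924466306727619, 7862955848), -1)) = Mul(-404634, Rational(7862955848, 1924466306727619)) = Rational(-3181619276599632, 1924466306727619)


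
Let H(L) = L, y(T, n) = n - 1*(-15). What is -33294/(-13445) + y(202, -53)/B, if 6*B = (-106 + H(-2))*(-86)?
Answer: 25514101/10406430 ≈ 2.4518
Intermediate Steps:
y(T, n) = 15 + n (y(T, n) = n + 15 = 15 + n)
B = 1548 (B = ((-106 - 2)*(-86))/6 = (-108*(-86))/6 = (⅙)*9288 = 1548)
-33294/(-13445) + y(202, -53)/B = -33294/(-13445) + (15 - 53)/1548 = -33294*(-1/13445) - 38*1/1548 = 33294/13445 - 19/774 = 25514101/10406430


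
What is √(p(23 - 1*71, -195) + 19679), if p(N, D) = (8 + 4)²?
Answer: √19823 ≈ 140.79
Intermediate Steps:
p(N, D) = 144 (p(N, D) = 12² = 144)
√(p(23 - 1*71, -195) + 19679) = √(144 + 19679) = √19823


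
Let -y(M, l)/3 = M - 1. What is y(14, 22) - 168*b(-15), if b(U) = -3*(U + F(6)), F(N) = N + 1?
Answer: -4071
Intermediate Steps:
F(N) = 1 + N
y(M, l) = 3 - 3*M (y(M, l) = -3*(M - 1) = -3*(-1 + M) = 3 - 3*M)
b(U) = -21 - 3*U (b(U) = -3*(U + (1 + 6)) = -3*(U + 7) = -3*(7 + U) = -21 - 3*U)
y(14, 22) - 168*b(-15) = (3 - 3*14) - 168*(-21 - 3*(-15)) = (3 - 42) - 168*(-21 + 45) = -39 - 168*24 = -39 - 4032 = -4071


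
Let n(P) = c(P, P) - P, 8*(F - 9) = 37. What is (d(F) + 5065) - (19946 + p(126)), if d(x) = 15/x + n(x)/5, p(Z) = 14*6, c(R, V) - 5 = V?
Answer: -1630956/109 ≈ -14963.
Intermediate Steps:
F = 109/8 (F = 9 + (⅛)*37 = 9 + 37/8 = 109/8 ≈ 13.625)
c(R, V) = 5 + V
p(Z) = 84
n(P) = 5 (n(P) = (5 + P) - P = 5)
d(x) = 1 + 15/x (d(x) = 15/x + 5/5 = 15/x + 5*(⅕) = 15/x + 1 = 1 + 15/x)
(d(F) + 5065) - (19946 + p(126)) = ((15 + 109/8)/(109/8) + 5065) - (19946 + 84) = ((8/109)*(229/8) + 5065) - 1*20030 = (229/109 + 5065) - 20030 = 552314/109 - 20030 = -1630956/109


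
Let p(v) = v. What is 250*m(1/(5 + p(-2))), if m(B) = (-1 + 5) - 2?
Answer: 500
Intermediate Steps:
m(B) = 2 (m(B) = 4 - 2 = 2)
250*m(1/(5 + p(-2))) = 250*2 = 500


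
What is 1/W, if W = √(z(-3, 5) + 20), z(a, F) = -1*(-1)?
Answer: √21/21 ≈ 0.21822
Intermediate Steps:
z(a, F) = 1
W = √21 (W = √(1 + 20) = √21 ≈ 4.5826)
1/W = 1/(√21) = √21/21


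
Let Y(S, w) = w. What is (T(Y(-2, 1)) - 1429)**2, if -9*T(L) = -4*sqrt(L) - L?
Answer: 165276736/81 ≈ 2.0405e+6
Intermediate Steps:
T(L) = L/9 + 4*sqrt(L)/9 (T(L) = -(-4*sqrt(L) - L)/9 = -(-L - 4*sqrt(L))/9 = L/9 + 4*sqrt(L)/9)
(T(Y(-2, 1)) - 1429)**2 = (((1/9)*1 + 4*sqrt(1)/9) - 1429)**2 = ((1/9 + (4/9)*1) - 1429)**2 = ((1/9 + 4/9) - 1429)**2 = (5/9 - 1429)**2 = (-12856/9)**2 = 165276736/81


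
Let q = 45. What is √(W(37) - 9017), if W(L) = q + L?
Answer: I*√8935 ≈ 94.525*I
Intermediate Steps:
W(L) = 45 + L
√(W(37) - 9017) = √((45 + 37) - 9017) = √(82 - 9017) = √(-8935) = I*√8935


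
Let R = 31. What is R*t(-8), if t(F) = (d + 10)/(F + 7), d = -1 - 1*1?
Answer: -248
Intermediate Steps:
d = -2 (d = -1 - 1 = -2)
t(F) = 8/(7 + F) (t(F) = (-2 + 10)/(F + 7) = 8/(7 + F))
R*t(-8) = 31*(8/(7 - 8)) = 31*(8/(-1)) = 31*(8*(-1)) = 31*(-8) = -248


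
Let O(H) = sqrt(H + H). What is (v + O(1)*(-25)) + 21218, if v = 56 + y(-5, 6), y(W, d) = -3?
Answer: 21271 - 25*sqrt(2) ≈ 21236.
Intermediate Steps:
O(H) = sqrt(2)*sqrt(H) (O(H) = sqrt(2*H) = sqrt(2)*sqrt(H))
v = 53 (v = 56 - 3 = 53)
(v + O(1)*(-25)) + 21218 = (53 + (sqrt(2)*sqrt(1))*(-25)) + 21218 = (53 + (sqrt(2)*1)*(-25)) + 21218 = (53 + sqrt(2)*(-25)) + 21218 = (53 - 25*sqrt(2)) + 21218 = 21271 - 25*sqrt(2)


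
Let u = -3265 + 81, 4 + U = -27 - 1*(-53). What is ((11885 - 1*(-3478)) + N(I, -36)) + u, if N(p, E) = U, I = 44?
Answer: 12201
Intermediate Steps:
U = 22 (U = -4 + (-27 - 1*(-53)) = -4 + (-27 + 53) = -4 + 26 = 22)
N(p, E) = 22
u = -3184
((11885 - 1*(-3478)) + N(I, -36)) + u = ((11885 - 1*(-3478)) + 22) - 3184 = ((11885 + 3478) + 22) - 3184 = (15363 + 22) - 3184 = 15385 - 3184 = 12201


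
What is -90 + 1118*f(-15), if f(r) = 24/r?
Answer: -9394/5 ≈ -1878.8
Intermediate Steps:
-90 + 1118*f(-15) = -90 + 1118*(24/(-15)) = -90 + 1118*(24*(-1/15)) = -90 + 1118*(-8/5) = -90 - 8944/5 = -9394/5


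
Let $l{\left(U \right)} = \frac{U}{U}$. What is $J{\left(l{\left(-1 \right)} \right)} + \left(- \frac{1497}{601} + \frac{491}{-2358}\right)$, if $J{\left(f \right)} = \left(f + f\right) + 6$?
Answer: $\frac{7512247}{1417158} \approx 5.3009$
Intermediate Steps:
$l{\left(U \right)} = 1$
$J{\left(f \right)} = 6 + 2 f$ ($J{\left(f \right)} = 2 f + 6 = 6 + 2 f$)
$J{\left(l{\left(-1 \right)} \right)} + \left(- \frac{1497}{601} + \frac{491}{-2358}\right) = \left(6 + 2 \cdot 1\right) + \left(- \frac{1497}{601} + \frac{491}{-2358}\right) = \left(6 + 2\right) + \left(\left(-1497\right) \frac{1}{601} + 491 \left(- \frac{1}{2358}\right)\right) = 8 - \frac{3825017}{1417158} = \frac{7512247}{1417158}$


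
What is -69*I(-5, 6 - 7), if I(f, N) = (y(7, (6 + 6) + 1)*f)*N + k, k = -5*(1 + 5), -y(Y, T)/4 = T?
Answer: 20010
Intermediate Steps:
y(Y, T) = -4*T
k = -30 (k = -5*6 = -30)
I(f, N) = -30 - 52*N*f (I(f, N) = ((-4*((6 + 6) + 1))*f)*N - 30 = ((-4*(12 + 1))*f)*N - 30 = ((-4*13)*f)*N - 30 = (-52*f)*N - 30 = -52*N*f - 30 = -30 - 52*N*f)
-69*I(-5, 6 - 7) = -69*(-30 - 52*(6 - 7)*(-5)) = -69*(-30 - 52*(-1)*(-5)) = -69*(-30 - 260) = -69*(-290) = 20010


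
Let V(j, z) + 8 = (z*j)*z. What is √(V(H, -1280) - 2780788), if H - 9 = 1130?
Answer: 2*√465839201 ≈ 43167.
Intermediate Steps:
H = 1139 (H = 9 + 1130 = 1139)
V(j, z) = -8 + j*z² (V(j, z) = -8 + (z*j)*z = -8 + (j*z)*z = -8 + j*z²)
√(V(H, -1280) - 2780788) = √((-8 + 1139*(-1280)²) - 2780788) = √((-8 + 1139*1638400) - 2780788) = √((-8 + 1866137600) - 2780788) = √(1866137592 - 2780788) = √1863356804 = 2*√465839201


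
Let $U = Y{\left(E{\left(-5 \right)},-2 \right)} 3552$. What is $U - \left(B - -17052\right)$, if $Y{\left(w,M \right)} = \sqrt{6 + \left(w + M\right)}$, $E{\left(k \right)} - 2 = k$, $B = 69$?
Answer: $-13569$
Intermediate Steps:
$E{\left(k \right)} = 2 + k$
$Y{\left(w,M \right)} = \sqrt{6 + M + w}$ ($Y{\left(w,M \right)} = \sqrt{6 + \left(M + w\right)} = \sqrt{6 + M + w}$)
$U = 3552$ ($U = \sqrt{6 - 2 + \left(2 - 5\right)} 3552 = \sqrt{6 - 2 - 3} \cdot 3552 = \sqrt{1} \cdot 3552 = 1 \cdot 3552 = 3552$)
$U - \left(B - -17052\right) = 3552 - \left(69 - -17052\right) = 3552 - \left(69 + 17052\right) = 3552 - 17121 = -13569$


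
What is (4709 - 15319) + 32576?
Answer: 21966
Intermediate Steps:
(4709 - 15319) + 32576 = -10610 + 32576 = 21966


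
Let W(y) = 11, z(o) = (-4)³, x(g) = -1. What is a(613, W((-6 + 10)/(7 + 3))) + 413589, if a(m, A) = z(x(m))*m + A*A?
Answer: 374478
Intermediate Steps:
z(o) = -64
a(m, A) = A² - 64*m (a(m, A) = -64*m + A*A = -64*m + A² = A² - 64*m)
a(613, W((-6 + 10)/(7 + 3))) + 413589 = (11² - 64*613) + 413589 = (121 - 39232) + 413589 = -39111 + 413589 = 374478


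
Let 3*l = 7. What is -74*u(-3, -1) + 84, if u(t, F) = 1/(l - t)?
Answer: 561/8 ≈ 70.125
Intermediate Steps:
l = 7/3 (l = (⅓)*7 = 7/3 ≈ 2.3333)
u(t, F) = 1/(7/3 - t)
-74*u(-3, -1) + 84 = -(-222)/(-7 + 3*(-3)) + 84 = -(-222)/(-7 - 9) + 84 = -(-222)/(-16) + 84 = -(-222)*(-1)/16 + 84 = -74*3/16 + 84 = -111/8 + 84 = 561/8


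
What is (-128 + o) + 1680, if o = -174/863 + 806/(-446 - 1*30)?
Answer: 318382287/205394 ≈ 1550.1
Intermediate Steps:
o = -389201/205394 (o = -174*1/863 + 806/(-446 - 30) = -174/863 + 806/(-476) = -174/863 + 806*(-1/476) = -174/863 - 403/238 = -389201/205394 ≈ -1.8949)
(-128 + o) + 1680 = (-128 - 389201/205394) + 1680 = -26679633/205394 + 1680 = 318382287/205394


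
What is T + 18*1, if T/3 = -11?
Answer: -15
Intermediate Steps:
T = -33 (T = 3*(-11) = -33)
T + 18*1 = -33 + 18*1 = -33 + 18 = -15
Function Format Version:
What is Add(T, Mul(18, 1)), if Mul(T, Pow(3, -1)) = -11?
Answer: -15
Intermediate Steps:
T = -33 (T = Mul(3, -11) = -33)
Add(T, Mul(18, 1)) = Add(-33, Mul(18, 1)) = Add(-33, 18) = -15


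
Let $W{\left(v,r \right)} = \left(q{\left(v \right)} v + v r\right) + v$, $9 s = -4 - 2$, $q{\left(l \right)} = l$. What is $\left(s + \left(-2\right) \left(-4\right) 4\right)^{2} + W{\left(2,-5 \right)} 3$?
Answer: $\frac{8728}{9} \approx 969.78$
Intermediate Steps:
$s = - \frac{2}{3}$ ($s = \frac{-4 - 2}{9} = \frac{1}{9} \left(-6\right) = - \frac{2}{3} \approx -0.66667$)
$W{\left(v,r \right)} = v + v^{2} + r v$ ($W{\left(v,r \right)} = \left(v v + v r\right) + v = \left(v^{2} + r v\right) + v = v + v^{2} + r v$)
$\left(s + \left(-2\right) \left(-4\right) 4\right)^{2} + W{\left(2,-5 \right)} 3 = \left(- \frac{2}{3} + \left(-2\right) \left(-4\right) 4\right)^{2} + 2 \left(1 - 5 + 2\right) 3 = \left(- \frac{2}{3} + 8 \cdot 4\right)^{2} + 2 \left(-2\right) 3 = \left(- \frac{2}{3} + 32\right)^{2} - 12 = \left(\frac{94}{3}\right)^{2} - 12 = \frac{8836}{9} - 12 = \frac{8728}{9}$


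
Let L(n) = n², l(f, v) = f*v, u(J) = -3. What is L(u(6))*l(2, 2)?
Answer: 36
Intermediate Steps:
L(u(6))*l(2, 2) = (-3)²*(2*2) = 9*4 = 36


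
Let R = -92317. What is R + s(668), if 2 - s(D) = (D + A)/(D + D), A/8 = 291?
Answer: -30833959/334 ≈ -92317.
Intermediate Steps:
A = 2328 (A = 8*291 = 2328)
s(D) = 2 - (2328 + D)/(2*D) (s(D) = 2 - (D + 2328)/(D + D) = 2 - (2328 + D)/(2*D))
R + s(668) = -92317 + (3/2 - 1164/668) = -92317 + (3/2 - 1164*1/668) = -92317 + (3/2 - 291/167) = -92317 - 81/334 = -30833959/334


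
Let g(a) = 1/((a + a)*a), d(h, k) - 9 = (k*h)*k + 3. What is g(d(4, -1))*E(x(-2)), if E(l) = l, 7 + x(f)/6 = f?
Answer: -27/256 ≈ -0.10547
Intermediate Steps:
x(f) = -42 + 6*f
d(h, k) = 12 + h*k² (d(h, k) = 9 + ((k*h)*k + 3) = 9 + ((h*k)*k + 3) = 9 + (h*k² + 3) = 9 + (3 + h*k²) = 12 + h*k²)
g(a) = 1/(2*a²) (g(a) = 1/(((2*a))*a) = (1/(2*a))/a = 1/(2*a²))
g(d(4, -1))*E(x(-2)) = (1/(2*(12 + 4*(-1)²)²))*(-42 + 6*(-2)) = (1/(2*(12 + 4*1)²))*(-42 - 12) = (1/(2*(12 + 4)²))*(-54) = ((½)/16²)*(-54) = ((½)*(1/256))*(-54) = (1/512)*(-54) = -27/256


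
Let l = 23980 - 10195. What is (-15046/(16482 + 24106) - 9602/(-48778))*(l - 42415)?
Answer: 1231762132195/247475183 ≈ 4977.3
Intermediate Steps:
l = 13785
(-15046/(16482 + 24106) - 9602/(-48778))*(l - 42415) = (-15046/(16482 + 24106) - 9602/(-48778))*(13785 - 42415) = (-15046/40588 - 9602*(-1/48778))*(-28630) = (-15046*1/40588 + 4801/24389)*(-28630) = (-7523/20294 + 4801/24389)*(-28630) = -86046953/494950366*(-28630) = 1231762132195/247475183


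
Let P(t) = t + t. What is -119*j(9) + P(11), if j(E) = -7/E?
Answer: 1031/9 ≈ 114.56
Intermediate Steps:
P(t) = 2*t
-119*j(9) + P(11) = -(-833)/9 + 2*11 = -(-833)/9 + 22 = -119*(-7/9) + 22 = 833/9 + 22 = 1031/9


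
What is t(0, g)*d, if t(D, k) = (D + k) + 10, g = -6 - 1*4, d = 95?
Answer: 0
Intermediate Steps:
g = -10 (g = -6 - 4 = -10)
t(D, k) = 10 + D + k
t(0, g)*d = (10 + 0 - 10)*95 = 0*95 = 0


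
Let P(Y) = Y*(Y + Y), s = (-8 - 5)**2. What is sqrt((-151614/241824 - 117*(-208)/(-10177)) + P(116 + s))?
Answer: sqrt(1708155931367195236509)/102543452 ≈ 403.05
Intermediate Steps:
s = 169 (s = (-13)**2 = 169)
P(Y) = 2*Y**2 (P(Y) = Y*(2*Y) = 2*Y**2)
sqrt((-151614/241824 - 117*(-208)/(-10177)) + P(116 + s)) = sqrt((-151614/241824 - 117*(-208)/(-10177)) + 2*(116 + 169)**2) = sqrt((-151614*1/241824 + 24336*(-1/10177)) + 2*285**2) = sqrt((-25269/40304 - 24336/10177) + 2*81225) = sqrt(-1238000757/410173808 + 162450) = sqrt(66631497108843/410173808) = sqrt(1708155931367195236509)/102543452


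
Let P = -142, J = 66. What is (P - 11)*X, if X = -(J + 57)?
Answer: 18819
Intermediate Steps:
X = -123 (X = -(66 + 57) = -1*123 = -123)
(P - 11)*X = (-142 - 11)*(-123) = -153*(-123) = 18819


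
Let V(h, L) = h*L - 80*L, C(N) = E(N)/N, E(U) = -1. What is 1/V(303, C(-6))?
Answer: 6/223 ≈ 0.026906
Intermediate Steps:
C(N) = -1/N
V(h, L) = -80*L + L*h (V(h, L) = L*h - 80*L = -80*L + L*h)
1/V(303, C(-6)) = 1/((-1/(-6))*(-80 + 303)) = 1/(-1*(-⅙)*223) = 1/((⅙)*223) = 1/(223/6) = 6/223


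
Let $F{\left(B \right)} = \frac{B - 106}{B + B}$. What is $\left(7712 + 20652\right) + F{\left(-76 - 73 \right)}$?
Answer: $\frac{8452727}{298} \approx 28365.0$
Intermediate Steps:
$F{\left(B \right)} = \frac{-106 + B}{2 B}$
$\left(7712 + 20652\right) + F{\left(-76 - 73 \right)} = \left(7712 + 20652\right) + \frac{-106 - 149}{2 \left(-76 - 73\right)} = 28364 + \frac{-106 - 149}{2 \left(-149\right)} = 28364 + \frac{1}{2} \left(- \frac{1}{149}\right) \left(-255\right) = 28364 + \frac{255}{298} = \frac{8452727}{298}$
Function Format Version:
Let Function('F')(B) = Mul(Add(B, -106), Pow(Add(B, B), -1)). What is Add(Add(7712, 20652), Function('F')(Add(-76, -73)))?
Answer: Rational(8452727, 298) ≈ 28365.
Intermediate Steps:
Function('F')(B) = Mul(Rational(1, 2), Pow(B, -1), Add(-106, B)) (Function('F')(B) = Mul(Add(-106, B), Pow(Mul(2, B), -1)) = Mul(Add(-106, B), Mul(Rational(1, 2), Pow(B, -1))) = Mul(Rational(1, 2), Pow(B, -1), Add(-106, B)))
Add(Add(7712, 20652), Function('F')(Add(-76, -73))) = Add(Add(7712, 20652), Mul(Rational(1, 2), Pow(Add(-76, -73), -1), Add(-106, Add(-76, -73)))) = Add(28364, Mul(Rational(1, 2), Pow(-149, -1), Add(-106, -149))) = Add(28364, Mul(Rational(1, 2), Rational(-1, 149), -255)) = Add(28364, Rational(255, 298)) = Rational(8452727, 298)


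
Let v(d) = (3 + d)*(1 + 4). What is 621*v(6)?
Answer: 27945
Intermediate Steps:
v(d) = 15 + 5*d (v(d) = (3 + d)*5 = 15 + 5*d)
621*v(6) = 621*(15 + 5*6) = 621*(15 + 30) = 621*45 = 27945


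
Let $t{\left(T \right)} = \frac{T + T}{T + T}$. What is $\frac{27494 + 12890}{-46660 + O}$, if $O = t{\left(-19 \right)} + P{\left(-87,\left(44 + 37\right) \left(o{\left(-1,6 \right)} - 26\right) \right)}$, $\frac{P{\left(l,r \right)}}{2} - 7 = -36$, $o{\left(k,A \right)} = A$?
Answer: $- \frac{40384}{46717} \approx -0.86444$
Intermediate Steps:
$t{\left(T \right)} = 1$ ($t{\left(T \right)} = \frac{2 T}{2 T} = 2 T \frac{1}{2 T} = 1$)
$P{\left(l,r \right)} = -58$ ($P{\left(l,r \right)} = 14 + 2 \left(-36\right) = 14 - 72 = -58$)
$O = -57$ ($O = 1 - 58 = -57$)
$\frac{27494 + 12890}{-46660 + O} = \frac{27494 + 12890}{-46660 - 57} = \frac{40384}{-46717} = 40384 \left(- \frac{1}{46717}\right) = - \frac{40384}{46717}$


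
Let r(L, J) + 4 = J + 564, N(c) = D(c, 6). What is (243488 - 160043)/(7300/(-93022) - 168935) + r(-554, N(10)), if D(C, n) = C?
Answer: 298320157837/523822629 ≈ 569.51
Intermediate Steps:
N(c) = c
r(L, J) = 560 + J (r(L, J) = -4 + (J + 564) = -4 + (564 + J) = 560 + J)
(243488 - 160043)/(7300/(-93022) - 168935) + r(-554, N(10)) = (243488 - 160043)/(7300/(-93022) - 168935) + (560 + 10) = 83445/(7300*(-1/93022) - 168935) + 570 = 83445/(-3650/46511 - 168935) + 570 = 83445/(-7857339435/46511) + 570 = 83445*(-46511/7857339435) + 570 = -258740693/523822629 + 570 = 298320157837/523822629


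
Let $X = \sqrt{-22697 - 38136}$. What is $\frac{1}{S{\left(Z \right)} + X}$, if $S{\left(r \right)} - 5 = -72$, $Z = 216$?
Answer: $- \frac{67}{65322} - \frac{i \sqrt{60833}}{65322} \approx -0.0010257 - 0.0037758 i$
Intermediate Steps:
$S{\left(r \right)} = -67$ ($S{\left(r \right)} = 5 - 72 = -67$)
$X = i \sqrt{60833}$ ($X = \sqrt{-60833} = i \sqrt{60833} \approx 246.64 i$)
$\frac{1}{S{\left(Z \right)} + X} = \frac{1}{-67 + i \sqrt{60833}}$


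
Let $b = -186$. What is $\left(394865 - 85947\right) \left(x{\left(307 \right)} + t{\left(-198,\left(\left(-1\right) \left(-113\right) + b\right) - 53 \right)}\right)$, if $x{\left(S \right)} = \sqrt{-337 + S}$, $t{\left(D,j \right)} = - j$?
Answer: $38923668 + 308918 i \sqrt{30} \approx 3.8924 \cdot 10^{7} + 1.692 \cdot 10^{6} i$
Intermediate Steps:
$\left(394865 - 85947\right) \left(x{\left(307 \right)} + t{\left(-198,\left(\left(-1\right) \left(-113\right) + b\right) - 53 \right)}\right) = \left(394865 - 85947\right) \left(\sqrt{-337 + 307} - \left(\left(\left(-1\right) \left(-113\right) - 186\right) - 53\right)\right) = 308918 \left(\sqrt{-30} - \left(\left(113 - 186\right) - 53\right)\right) = 308918 \left(i \sqrt{30} - \left(-73 - 53\right)\right) = 308918 \left(i \sqrt{30} - -126\right) = 308918 \left(i \sqrt{30} + 126\right) = 308918 \left(126 + i \sqrt{30}\right) = 38923668 + 308918 i \sqrt{30}$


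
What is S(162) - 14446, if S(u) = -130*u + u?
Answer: -35344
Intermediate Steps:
S(u) = -129*u
S(162) - 14446 = -129*162 - 14446 = -20898 - 14446 = -35344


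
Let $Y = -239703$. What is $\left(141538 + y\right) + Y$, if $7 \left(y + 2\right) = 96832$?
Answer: $- \frac{590337}{7} \approx -84334.0$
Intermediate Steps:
$y = \frac{96818}{7}$ ($y = -2 + \frac{1}{7} \cdot 96832 = -2 + \frac{96832}{7} = \frac{96818}{7} \approx 13831.0$)
$\left(141538 + y\right) + Y = \left(141538 + \frac{96818}{7}\right) - 239703 = \frac{1087584}{7} - 239703 = - \frac{590337}{7}$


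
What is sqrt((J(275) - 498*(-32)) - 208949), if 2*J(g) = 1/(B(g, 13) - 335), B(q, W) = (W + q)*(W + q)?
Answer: I*sqrt(5268673452804594)/165218 ≈ 439.33*I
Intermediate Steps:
B(q, W) = (W + q)**2
J(g) = 1/(2*(-335 + (13 + g)**2)) (J(g) = 1/(2*((13 + g)**2 - 335)) = 1/(2*(-335 + (13 + g)**2)))
sqrt((J(275) - 498*(-32)) - 208949) = sqrt((1/(2*(-335 + (13 + 275)**2)) - 498*(-32)) - 208949) = sqrt((1/(2*(-335 + 288**2)) + 15936) - 208949) = sqrt((1/(2*(-335 + 82944)) + 15936) - 208949) = sqrt(((1/2)/82609 + 15936) - 208949) = sqrt(((1/2)*(1/82609) + 15936) - 208949) = sqrt((1/165218 + 15936) - 208949) = sqrt(2632914049/165218 - 208949) = sqrt(-31889221833/165218) = I*sqrt(5268673452804594)/165218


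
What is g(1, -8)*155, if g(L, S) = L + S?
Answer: -1085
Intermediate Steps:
g(1, -8)*155 = (1 - 8)*155 = -7*155 = -1085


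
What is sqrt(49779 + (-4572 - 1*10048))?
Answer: sqrt(35159) ≈ 187.51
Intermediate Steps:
sqrt(49779 + (-4572 - 1*10048)) = sqrt(49779 + (-4572 - 10048)) = sqrt(49779 - 14620) = sqrt(35159)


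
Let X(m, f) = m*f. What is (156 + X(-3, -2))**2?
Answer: 26244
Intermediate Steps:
X(m, f) = f*m
(156 + X(-3, -2))**2 = (156 - 2*(-3))**2 = (156 + 6)**2 = 162**2 = 26244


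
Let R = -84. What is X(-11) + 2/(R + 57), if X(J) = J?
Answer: -299/27 ≈ -11.074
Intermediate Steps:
X(-11) + 2/(R + 57) = -11 + 2/(-84 + 57) = -11 + 2/(-27) = -11 - 1/27*2 = -11 - 2/27 = -299/27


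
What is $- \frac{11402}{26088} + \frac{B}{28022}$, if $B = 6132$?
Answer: $- \frac{39883807}{182759484} \approx -0.21823$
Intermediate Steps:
$- \frac{11402}{26088} + \frac{B}{28022} = - \frac{11402}{26088} + \frac{6132}{28022} = \left(-11402\right) \frac{1}{26088} + 6132 \cdot \frac{1}{28022} = - \frac{5701}{13044} + \frac{3066}{14011} = - \frac{39883807}{182759484}$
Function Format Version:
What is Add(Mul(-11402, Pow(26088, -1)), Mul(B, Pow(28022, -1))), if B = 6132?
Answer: Rational(-39883807, 182759484) ≈ -0.21823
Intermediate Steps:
Add(Mul(-11402, Pow(26088, -1)), Mul(B, Pow(28022, -1))) = Add(Mul(-11402, Pow(26088, -1)), Mul(6132, Pow(28022, -1))) = Add(Mul(-11402, Rational(1, 26088)), Mul(6132, Rational(1, 28022))) = Add(Rational(-5701, 13044), Rational(3066, 14011)) = Rational(-39883807, 182759484)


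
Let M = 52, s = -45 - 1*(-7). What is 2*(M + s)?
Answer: 28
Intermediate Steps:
s = -38 (s = -45 + 7 = -38)
2*(M + s) = 2*(52 - 38) = 2*14 = 28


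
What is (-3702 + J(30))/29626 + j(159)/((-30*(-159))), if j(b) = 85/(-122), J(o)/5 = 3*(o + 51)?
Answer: -144980299/1724055444 ≈ -0.084093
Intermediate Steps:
J(o) = 765 + 15*o (J(o) = 5*(3*(o + 51)) = 5*(3*(51 + o)) = 5*(153 + 3*o) = 765 + 15*o)
j(b) = -85/122 (j(b) = 85*(-1/122) = -85/122)
(-3702 + J(30))/29626 + j(159)/((-30*(-159))) = (-3702 + (765 + 15*30))/29626 - 85/(122*((-30*(-159)))) = (-3702 + (765 + 450))*(1/29626) - 85/122/4770 = (-3702 + 1215)*(1/29626) - 85/122*1/4770 = -2487*1/29626 - 17/116388 = -2487/29626 - 17/116388 = -144980299/1724055444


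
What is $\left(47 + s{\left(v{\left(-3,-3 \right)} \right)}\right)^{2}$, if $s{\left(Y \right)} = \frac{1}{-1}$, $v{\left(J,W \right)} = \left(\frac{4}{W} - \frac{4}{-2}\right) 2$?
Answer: $2116$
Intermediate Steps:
$v{\left(J,W \right)} = 4 + \frac{8}{W}$ ($v{\left(J,W \right)} = \left(\frac{4}{W} - -2\right) 2 = \left(\frac{4}{W} + 2\right) 2 = \left(2 + \frac{4}{W}\right) 2 = 4 + \frac{8}{W}$)
$s{\left(Y \right)} = -1$
$\left(47 + s{\left(v{\left(-3,-3 \right)} \right)}\right)^{2} = \left(47 - 1\right)^{2} = 46^{2} = 2116$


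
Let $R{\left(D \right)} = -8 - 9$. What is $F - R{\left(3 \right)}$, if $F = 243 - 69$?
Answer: $191$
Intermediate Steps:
$R{\left(D \right)} = -17$
$F = 174$
$F - R{\left(3 \right)} = 174 - -17 = 174 + 17 = 191$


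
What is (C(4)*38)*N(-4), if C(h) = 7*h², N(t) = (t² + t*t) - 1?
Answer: 131936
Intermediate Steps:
N(t) = -1 + 2*t² (N(t) = (t² + t²) - 1 = 2*t² - 1 = -1 + 2*t²)
(C(4)*38)*N(-4) = ((7*4²)*38)*(-1 + 2*(-4)²) = ((7*16)*38)*(-1 + 2*16) = (112*38)*(-1 + 32) = 4256*31 = 131936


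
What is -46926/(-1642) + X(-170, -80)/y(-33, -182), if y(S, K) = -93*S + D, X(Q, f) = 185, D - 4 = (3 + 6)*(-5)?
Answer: 71197849/2485988 ≈ 28.640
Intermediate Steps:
D = -41 (D = 4 + (3 + 6)*(-5) = 4 + 9*(-5) = 4 - 45 = -41)
y(S, K) = -41 - 93*S (y(S, K) = -93*S - 41 = -41 - 93*S)
-46926/(-1642) + X(-170, -80)/y(-33, -182) = -46926/(-1642) + 185/(-41 - 93*(-33)) = -46926*(-1/1642) + 185/(-41 + 3069) = 23463/821 + 185/3028 = 71197849/2485988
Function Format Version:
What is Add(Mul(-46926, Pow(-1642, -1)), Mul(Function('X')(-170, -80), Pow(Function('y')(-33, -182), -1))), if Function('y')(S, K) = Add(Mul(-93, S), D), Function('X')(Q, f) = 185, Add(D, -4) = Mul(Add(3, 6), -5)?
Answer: Rational(71197849, 2485988) ≈ 28.640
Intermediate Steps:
D = -41 (D = Add(4, Mul(Add(3, 6), -5)) = Add(4, Mul(9, -5)) = Add(4, -45) = -41)
Function('y')(S, K) = Add(-41, Mul(-93, S)) (Function('y')(S, K) = Add(Mul(-93, S), -41) = Add(-41, Mul(-93, S)))
Add(Mul(-46926, Pow(-1642, -1)), Mul(Function('X')(-170, -80), Pow(Function('y')(-33, -182), -1))) = Add(Mul(-46926, Pow(-1642, -1)), Mul(185, Pow(Add(-41, Mul(-93, -33)), -1))) = Add(Mul(-46926, Rational(-1, 1642)), Mul(185, Pow(Add(-41, 3069), -1))) = Add(Rational(23463, 821), Mul(185, Pow(3028, -1))) = Add(Rational(23463, 821), Mul(185, Rational(1, 3028))) = Add(Rational(23463, 821), Rational(185, 3028)) = Rational(71197849, 2485988)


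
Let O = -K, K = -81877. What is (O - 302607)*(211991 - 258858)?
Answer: 10344952910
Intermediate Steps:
O = 81877 (O = -1*(-81877) = 81877)
(O - 302607)*(211991 - 258858) = (81877 - 302607)*(211991 - 258858) = -220730*(-46867) = 10344952910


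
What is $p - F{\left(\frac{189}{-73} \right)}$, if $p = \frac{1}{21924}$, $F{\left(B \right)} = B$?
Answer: $\frac{4143709}{1600452} \approx 2.5891$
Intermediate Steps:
$p = \frac{1}{21924} \approx 4.5612 \cdot 10^{-5}$
$p - F{\left(\frac{189}{-73} \right)} = \frac{1}{21924} - \frac{189}{-73} = \frac{1}{21924} - 189 \left(- \frac{1}{73}\right) = \frac{1}{21924} - - \frac{189}{73} = \frac{1}{21924} + \frac{189}{73} = \frac{4143709}{1600452}$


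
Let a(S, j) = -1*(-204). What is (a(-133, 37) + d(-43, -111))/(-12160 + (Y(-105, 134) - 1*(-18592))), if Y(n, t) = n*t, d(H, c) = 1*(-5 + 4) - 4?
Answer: -199/7638 ≈ -0.026054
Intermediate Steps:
d(H, c) = -5 (d(H, c) = 1*(-1) - 4 = -1 - 4 = -5)
a(S, j) = 204
(a(-133, 37) + d(-43, -111))/(-12160 + (Y(-105, 134) - 1*(-18592))) = (204 - 5)/(-12160 + (-105*134 - 1*(-18592))) = 199/(-12160 + (-14070 + 18592)) = 199/(-12160 + 4522) = 199/(-7638) = 199*(-1/7638) = -199/7638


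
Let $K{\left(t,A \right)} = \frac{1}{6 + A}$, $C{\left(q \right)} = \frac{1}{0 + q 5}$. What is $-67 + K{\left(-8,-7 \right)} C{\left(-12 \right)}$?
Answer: $- \frac{4019}{60} \approx -66.983$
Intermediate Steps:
$C{\left(q \right)} = \frac{1}{5 q}$ ($C{\left(q \right)} = \frac{1}{0 + 5 q} = \frac{1}{5 q}$)
$-67 + K{\left(-8,-7 \right)} C{\left(-12 \right)} = -67 + \frac{\frac{1}{5} \frac{1}{-12}}{6 - 7} = -67 + \frac{\frac{1}{5} \left(- \frac{1}{12}\right)}{-1} = -67 - - \frac{1}{60} = -67 + \frac{1}{60} = - \frac{4019}{60}$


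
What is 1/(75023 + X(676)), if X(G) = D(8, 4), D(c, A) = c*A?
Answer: 1/75055 ≈ 1.3324e-5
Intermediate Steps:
D(c, A) = A*c
X(G) = 32 (X(G) = 4*8 = 32)
1/(75023 + X(676)) = 1/(75023 + 32) = 1/75055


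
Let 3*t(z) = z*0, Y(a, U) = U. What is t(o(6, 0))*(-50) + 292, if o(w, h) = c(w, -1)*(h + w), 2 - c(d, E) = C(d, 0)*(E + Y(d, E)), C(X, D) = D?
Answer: 292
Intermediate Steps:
c(d, E) = 2 (c(d, E) = 2 - 0*(E + E) = 2 - 0*2*E = 2 - 1*0 = 2 + 0 = 2)
o(w, h) = 2*h + 2*w (o(w, h) = 2*(h + w) = 2*h + 2*w)
t(z) = 0 (t(z) = (z*0)/3 = (⅓)*0 = 0)
t(o(6, 0))*(-50) + 292 = 0*(-50) + 292 = 0 + 292 = 292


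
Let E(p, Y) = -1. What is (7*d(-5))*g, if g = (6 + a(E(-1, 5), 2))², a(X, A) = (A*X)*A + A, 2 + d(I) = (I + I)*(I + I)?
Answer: 10976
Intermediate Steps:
d(I) = -2 + 4*I² (d(I) = -2 + (I + I)*(I + I) = -2 + (2*I)*(2*I) = -2 + 4*I²)
a(X, A) = A + X*A² (a(X, A) = X*A² + A = A + X*A²)
g = 16 (g = (6 + 2*(1 + 2*(-1)))² = (6 + 2*(1 - 2))² = (6 + 2*(-1))² = (6 - 2)² = 4² = 16)
(7*d(-5))*g = (7*(-2 + 4*(-5)²))*16 = (7*(-2 + 4*25))*16 = (7*(-2 + 100))*16 = (7*98)*16 = 686*16 = 10976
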